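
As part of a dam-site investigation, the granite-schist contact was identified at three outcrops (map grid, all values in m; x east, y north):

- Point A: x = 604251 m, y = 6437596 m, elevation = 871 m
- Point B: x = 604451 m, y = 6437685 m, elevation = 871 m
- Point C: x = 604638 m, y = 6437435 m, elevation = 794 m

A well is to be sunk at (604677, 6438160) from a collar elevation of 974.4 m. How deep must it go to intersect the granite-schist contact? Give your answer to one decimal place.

Let the plane be z = a·x + b·y + c.
Point B−Point A: 200a + 89b = 0;  Point C−Point A: 387a − 161b = −77.
Solving gives a = −0.102831505, b = 0.231082034.
Then c = 871 − a·604251 − b·6437596 = −1424605.74.
At (604677, 6438160): z_contact = −62179.85 + 1487743.11 − 1424605.74 = 957.52 m.
Depth below ground = 974.4 − 957.52 = 16.9 m.

16.9 m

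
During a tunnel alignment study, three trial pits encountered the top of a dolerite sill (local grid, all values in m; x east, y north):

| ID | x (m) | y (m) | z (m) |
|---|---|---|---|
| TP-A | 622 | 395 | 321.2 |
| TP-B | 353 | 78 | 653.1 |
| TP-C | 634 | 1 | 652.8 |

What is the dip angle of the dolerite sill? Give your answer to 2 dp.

Let the plane be z = a·x + b·y + c.
TP-B−TP-A: −269a − 317b = 331.9;  TP-C−TP-A: 12a − 394b = 331.6.
Solving gives a = −0.23364, b = −0.84874.
Gradient magnitude |∇z| = √(a² + b²) = √(0.05459 + 0.72036) = 0.88031.
True dip = arctan(0.88031) = 41.36°, dipping toward NNE (azimuth ≈ 015°).

41.36°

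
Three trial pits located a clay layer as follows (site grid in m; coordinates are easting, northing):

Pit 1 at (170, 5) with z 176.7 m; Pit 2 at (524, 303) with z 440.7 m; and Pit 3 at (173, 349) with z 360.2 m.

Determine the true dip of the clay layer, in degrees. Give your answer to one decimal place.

Let the plane be z = a·easting + b·northing + c.
Pit 2−Pit 1: 354a + 298b = 264;  Pit 3−Pit 1: 3a + 344b = 183.5.
Solving gives a = 0.29891, b = 0.53082.
Gradient magnitude |∇z| = √(a² + b²) = √(0.08935 + 0.28177) = 0.60920.
True dip = arctan(0.60920) = 31.3°, dipping toward SSW (azimuth ≈ 209°).

31.3°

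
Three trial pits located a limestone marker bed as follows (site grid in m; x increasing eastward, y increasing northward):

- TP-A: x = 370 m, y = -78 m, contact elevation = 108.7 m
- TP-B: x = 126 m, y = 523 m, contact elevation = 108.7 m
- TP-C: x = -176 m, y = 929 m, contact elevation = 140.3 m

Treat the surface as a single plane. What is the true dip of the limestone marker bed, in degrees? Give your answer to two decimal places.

13.96°

Two edge vectors: TP-A→TP-B = (-244, 601, 0), TP-A→TP-C = (-546, 1007, 31.6).
Normal n = (TP-A→TP-B) × (TP-A→TP-C) = (18991.6, 7710.4, 82438).
So ∂z/∂x = −n_x/n_z = −0.23037 and ∂z/∂y = −n_y/n_z = −0.09353.
Gradient magnitude |∇z| = √(a² + b²) = √(0.05307 + 0.00875) = 0.24864.
True dip = arctan(0.24864) = 13.96°, dipping toward ENE (azimuth ≈ 068°).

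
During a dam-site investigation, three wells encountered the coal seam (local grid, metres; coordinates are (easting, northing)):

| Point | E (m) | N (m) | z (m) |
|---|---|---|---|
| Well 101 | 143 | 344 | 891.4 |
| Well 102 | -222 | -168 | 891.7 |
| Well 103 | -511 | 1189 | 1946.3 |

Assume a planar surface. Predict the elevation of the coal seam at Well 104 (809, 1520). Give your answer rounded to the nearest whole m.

Two edge vectors: Well 101→Well 102 = (-365, -512, 0.3), Well 101→Well 103 = (-654, 845, 1054.9).
Normal n = (Well 101→Well 102) × (Well 101→Well 103) = (-540362.3, 384842.3, -643273).
So ∂z/∂E = −n_x/n_z = −0.84002 and ∂z/∂N = −n_y/n_z = 0.59826.
Intercept c from Well 101: 891.4 + 120.12 − 205.80 = 805.72.
At (809, 1520): z = −679.6 + 909.3 + 805.72 = 1035.5 m.

1035 m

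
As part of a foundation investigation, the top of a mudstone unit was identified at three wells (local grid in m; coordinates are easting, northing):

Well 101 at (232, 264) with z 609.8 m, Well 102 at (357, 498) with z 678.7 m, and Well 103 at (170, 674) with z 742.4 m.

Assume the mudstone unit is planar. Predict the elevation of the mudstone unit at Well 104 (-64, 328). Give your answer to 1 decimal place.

Let the plane be z = a·easting + b·northing + c.
Well 102−Well 101: 125a + 234b = 68.9;  Well 103−Well 101: −62a + 410b = 132.6.
Solving gives a = −0.04227, b = 0.31702.
Then c = 609.8 − a·232 − b·264 = 535.91.
At (-64, 328): z = 2.7 + 104.0 + 535.91 = 642.6 m.

642.6 m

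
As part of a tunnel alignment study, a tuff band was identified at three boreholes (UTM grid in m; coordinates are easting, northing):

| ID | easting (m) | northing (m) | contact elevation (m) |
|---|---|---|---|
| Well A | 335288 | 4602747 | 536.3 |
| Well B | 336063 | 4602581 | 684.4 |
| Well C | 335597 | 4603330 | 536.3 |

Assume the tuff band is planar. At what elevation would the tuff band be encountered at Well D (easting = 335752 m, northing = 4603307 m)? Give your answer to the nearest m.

565 m

Two edge vectors: Well A→Well B = (775, -166, 148.1), Well A→Well C = (309, 583, 0).
Normal n = (Well A→Well B) × (Well A→Well C) = (-86342.3, 45762.9, 503119).
So ∂z/∂easting = −n_x/n_z = 0.17161407 and ∂z/∂northing = −n_y/n_z = −0.09095840.
Intercept c from Well A: 536.3 − 57540.14 + 418658.51 = 361654.67.
At (335752, 4603307): z = 57619.8 − 418709.4 + 361654.67 = 565.0 m.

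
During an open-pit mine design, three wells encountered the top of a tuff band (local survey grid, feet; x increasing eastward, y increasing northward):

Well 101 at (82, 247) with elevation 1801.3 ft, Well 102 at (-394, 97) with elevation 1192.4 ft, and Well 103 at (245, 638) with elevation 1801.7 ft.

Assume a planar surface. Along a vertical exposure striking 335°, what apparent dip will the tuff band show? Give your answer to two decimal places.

Let the plane be z = a·x + b·y + c.
Well 102−Well 101: −476a − 150b = −608.9;  Well 103−Well 101: 163a + 391b = 0.4.
Solving gives a = 1.47229, b = −0.61275.
Unit vector along 335° is (sin 335°, cos 335°) = (-0.4226, 0.9063).
Slope in that direction = a·(-0.4226) + b·(0.9063) = −1.17756.
Apparent dip = arctan|1.17756| = 49.66° (true dip is 57.9°, so apparent ≤ true as expected).

49.66°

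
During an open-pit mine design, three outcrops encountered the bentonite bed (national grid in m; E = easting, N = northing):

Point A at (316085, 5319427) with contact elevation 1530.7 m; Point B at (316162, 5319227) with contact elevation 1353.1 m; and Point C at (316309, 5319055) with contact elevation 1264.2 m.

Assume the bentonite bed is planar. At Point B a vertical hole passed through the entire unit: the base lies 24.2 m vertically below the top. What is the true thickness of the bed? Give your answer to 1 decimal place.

Let the plane be z = a·E + b·N + c.
Point B−Point A: 77a − 200b = −177.6;  Point C−Point A: 224a − 372b = −266.5.
Solving gives a = 0.79025, b = 1.19224.
|∇z| = √(a²+b²) = 1.43036, so dip δ = arctan(1.43036) = 55.04°.
True thickness = vertical thickness × cos δ = 24.2 × cos 55.04° = 13.9 m.

13.9 m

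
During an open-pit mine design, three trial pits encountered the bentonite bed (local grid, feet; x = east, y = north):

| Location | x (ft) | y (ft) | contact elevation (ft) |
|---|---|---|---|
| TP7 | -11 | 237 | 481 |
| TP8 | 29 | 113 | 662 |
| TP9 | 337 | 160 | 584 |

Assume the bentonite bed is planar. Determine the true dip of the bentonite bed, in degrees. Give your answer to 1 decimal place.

Let the plane be z = a·x + b·y + c.
TP8−TP7: 40a − 124b = 181;  TP9−TP7: 348a − 77b = 103.
Solving gives a = −0.02907, b = −1.46906.
Gradient magnitude |∇z| = √(a² + b²) = √(0.00085 + 2.15812) = 1.46934.
True dip = arctan(1.46934) = 55.8°, dipping toward N (azimuth ≈ 001°).

55.8°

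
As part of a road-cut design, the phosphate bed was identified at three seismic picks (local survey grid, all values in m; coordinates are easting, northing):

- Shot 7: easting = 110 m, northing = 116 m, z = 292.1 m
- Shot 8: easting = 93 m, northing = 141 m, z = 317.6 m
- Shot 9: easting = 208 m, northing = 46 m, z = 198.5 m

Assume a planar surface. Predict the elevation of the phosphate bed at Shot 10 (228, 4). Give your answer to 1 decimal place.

Two edge vectors: Shot 7→Shot 8 = (-17, 25, 25.5), Shot 7→Shot 9 = (98, -70, -93.6).
Normal n = (Shot 7→Shot 8) × (Shot 7→Shot 9) = (-555, 907.8, -1260).
So ∂z/∂easting = −n_x/n_z = −0.44048 and ∂z/∂northing = −n_y/n_z = 0.72048.
Intercept c from Shot 7: 292.1 + 48.45 − 83.58 = 256.98.
At (228, 4): z = −100.4 + 2.9 + 256.98 = 159.4 m.

159.4 m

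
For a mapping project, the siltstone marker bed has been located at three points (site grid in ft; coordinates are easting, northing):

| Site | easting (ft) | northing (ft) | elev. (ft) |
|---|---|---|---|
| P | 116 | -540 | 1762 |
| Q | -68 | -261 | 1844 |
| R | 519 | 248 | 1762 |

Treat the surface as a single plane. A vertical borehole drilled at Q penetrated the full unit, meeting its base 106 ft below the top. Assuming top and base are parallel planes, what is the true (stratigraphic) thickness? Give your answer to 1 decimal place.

102.0 ft

Two edge vectors: P→Q = (-184, 279, 82), P→R = (403, 788, 0).
Normal n = (P→Q) × (P→R) = (-64616, 33046, -257429).
So ∂z/∂easting = −n_x/n_z = −0.25101 and ∂z/∂northing = −n_y/n_z = 0.12837.
|∇z| = √(a²+b²) = 0.28193, so dip δ = arctan(0.28193) = 15.74°.
True thickness = vertical thickness × cos δ = 106 × cos 15.74° = 102.0 ft.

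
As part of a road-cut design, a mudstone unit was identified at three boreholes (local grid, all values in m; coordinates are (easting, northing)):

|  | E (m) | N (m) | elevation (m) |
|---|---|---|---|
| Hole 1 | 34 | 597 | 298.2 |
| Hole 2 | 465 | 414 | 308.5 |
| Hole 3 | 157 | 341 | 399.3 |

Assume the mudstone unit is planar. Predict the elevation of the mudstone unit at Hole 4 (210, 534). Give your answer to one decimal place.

Let the plane be z = a·E + b·N + c.
Hole 2−Hole 1: 431a − 183b = 10.3;  Hole 3−Hole 1: 123a − 256b = 101.1.
Solving gives a = −0.18063, b = −0.48171.
Then c = 298.2 − a·34 − b·597 = 591.92.
At (210, 534): z = −37.9 − 257.2 + 591.92 = 296.8 m.

296.8 m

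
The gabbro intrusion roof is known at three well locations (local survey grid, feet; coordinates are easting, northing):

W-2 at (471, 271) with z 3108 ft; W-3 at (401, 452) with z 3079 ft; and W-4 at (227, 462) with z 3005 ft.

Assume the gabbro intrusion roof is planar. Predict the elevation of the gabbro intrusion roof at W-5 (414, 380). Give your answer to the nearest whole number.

Let the plane be z = a·easting + b·northing + c.
W-3−W-2: −70a + 181b = −29;  W-4−W-2: −244a + 191b = −103.
Solving gives a = 0.42554, b = 0.00435.
Then c = 3108 − a·471 − b·271 = 2906.39.
At (414, 380): z = 176.2 + 1.7 + 2906.39 = 3084.2 ft.

3084 ft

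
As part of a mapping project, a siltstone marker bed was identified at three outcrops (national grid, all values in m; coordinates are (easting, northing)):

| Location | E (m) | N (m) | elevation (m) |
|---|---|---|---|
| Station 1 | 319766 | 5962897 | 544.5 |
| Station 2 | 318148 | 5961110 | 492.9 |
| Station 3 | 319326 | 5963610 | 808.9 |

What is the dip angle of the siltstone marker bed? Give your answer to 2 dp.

Let the plane be z = a·E + b·N + c.
Station 2−Station 1: −1618a − 1787b = −51.6;  Station 3−Station 1: −440a + 713b = 264.4.
Solving gives a = −0.22459, b = 0.23223.
Gradient magnitude |∇z| = √(a² + b²) = √(0.05044 + 0.05393) = 0.32307.
True dip = arctan(0.32307) = 17.90°, dipping toward SE (azimuth ≈ 136°).

17.90°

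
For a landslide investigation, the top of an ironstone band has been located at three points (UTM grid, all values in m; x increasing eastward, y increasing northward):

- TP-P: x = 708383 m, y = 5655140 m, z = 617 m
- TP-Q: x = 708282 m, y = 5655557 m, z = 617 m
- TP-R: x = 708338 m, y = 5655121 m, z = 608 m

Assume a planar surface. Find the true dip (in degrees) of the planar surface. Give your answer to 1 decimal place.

Let the plane be z = a·x + b·y + c.
TP-Q−TP-P: −101a + 417b = 0;  TP-R−TP-P: −45a − 19b = −9.
Solving gives a = 0.18144, b = 0.04395.
Gradient magnitude |∇z| = √(a² + b²) = √(0.03292 + 0.00193) = 0.18669.
True dip = arctan(0.18669) = 10.6°, dipping toward WSW (azimuth ≈ 256°).

10.6°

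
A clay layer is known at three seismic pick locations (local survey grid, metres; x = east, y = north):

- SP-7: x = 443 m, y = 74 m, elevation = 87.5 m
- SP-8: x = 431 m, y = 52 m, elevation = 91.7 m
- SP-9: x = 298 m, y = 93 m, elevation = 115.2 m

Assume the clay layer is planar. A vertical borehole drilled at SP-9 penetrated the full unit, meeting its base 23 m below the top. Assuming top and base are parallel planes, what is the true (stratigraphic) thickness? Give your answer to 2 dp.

22.48 m

Let the plane be z = a·x + b·y + c.
SP-8−SP-7: −12a − 22b = 4.2;  SP-9−SP-7: −145a + 19b = 27.7.
Solving gives a = −0.20164, b = −0.08092.
|∇z| = √(a²+b²) = 0.21727, so dip δ = arctan(0.21727) = 12.26°.
True thickness = vertical thickness × cos δ = 23 × cos 12.26° = 22.48 m.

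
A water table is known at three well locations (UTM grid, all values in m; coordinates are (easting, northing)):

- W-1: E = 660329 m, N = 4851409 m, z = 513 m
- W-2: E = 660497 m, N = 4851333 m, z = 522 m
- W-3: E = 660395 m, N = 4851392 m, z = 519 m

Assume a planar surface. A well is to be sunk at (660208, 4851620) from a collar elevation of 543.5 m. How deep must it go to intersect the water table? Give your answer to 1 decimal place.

Two edge vectors: W-1→W-2 = (168, -76, 9), W-1→W-3 = (66, -17, 6).
Normal n = (W-1→W-2) × (W-1→W-3) = (-303, -414, 2160).
So ∂z/∂E = −n_x/n_z = 0.140277778 and ∂z/∂N = −n_y/n_z = 0.191666667.
Intercept c from W-1: 513 − 92629.48 − 929853.39 = −1021969.88.
At (660208, 4851620): z_contact = 92612.51 + 929893.83 − 1021969.88 = 536.47 m.
Depth below ground = 543.5 − 536.47 = 7.0 m.

7.0 m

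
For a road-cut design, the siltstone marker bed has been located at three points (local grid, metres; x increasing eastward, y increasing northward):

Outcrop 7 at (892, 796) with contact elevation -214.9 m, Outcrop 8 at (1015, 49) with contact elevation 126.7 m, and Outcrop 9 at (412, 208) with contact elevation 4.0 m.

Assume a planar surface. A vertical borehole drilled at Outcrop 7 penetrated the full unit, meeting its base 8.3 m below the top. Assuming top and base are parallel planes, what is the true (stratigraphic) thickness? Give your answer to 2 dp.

7.56 m

Two edge vectors: Outcrop 7→Outcrop 8 = (123, -747, 341.6), Outcrop 7→Outcrop 9 = (-480, -588, 218.9).
Normal n = (Outcrop 7→Outcrop 8) × (Outcrop 7→Outcrop 9) = (37342.5, -190892.7, -430884).
So ∂z/∂x = −n_x/n_z = 0.08666 and ∂z/∂y = −n_y/n_z = −0.44303.
|∇z| = √(a²+b²) = 0.45142, so dip δ = arctan(0.45142) = 24.30°.
True thickness = vertical thickness × cos δ = 8.3 × cos 24.30° = 7.56 m.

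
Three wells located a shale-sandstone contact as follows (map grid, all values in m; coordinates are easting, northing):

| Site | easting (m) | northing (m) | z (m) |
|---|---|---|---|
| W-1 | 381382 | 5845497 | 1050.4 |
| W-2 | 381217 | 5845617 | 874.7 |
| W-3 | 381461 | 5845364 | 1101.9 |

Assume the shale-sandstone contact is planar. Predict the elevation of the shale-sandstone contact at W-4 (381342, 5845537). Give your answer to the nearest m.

1013 m

Two edge vectors: W-1→W-2 = (-165, 120, -175.7), W-1→W-3 = (79, -133, 51.5).
Normal n = (W-1→W-2) × (W-1→W-3) = (-17188.1, -5382.8, 12465).
So ∂z/∂easting = −n_x/n_z = 1.37890895 and ∂z/∂northing = −n_y/n_z = 0.43183313.
Intercept c from W-1: 1050.4 − 525891.05 − 2524279.28 = −3049119.93.
At (381342, 5845537): z = 525835.9 + 2524296.6 − 3049119.93 = 1012.5 m.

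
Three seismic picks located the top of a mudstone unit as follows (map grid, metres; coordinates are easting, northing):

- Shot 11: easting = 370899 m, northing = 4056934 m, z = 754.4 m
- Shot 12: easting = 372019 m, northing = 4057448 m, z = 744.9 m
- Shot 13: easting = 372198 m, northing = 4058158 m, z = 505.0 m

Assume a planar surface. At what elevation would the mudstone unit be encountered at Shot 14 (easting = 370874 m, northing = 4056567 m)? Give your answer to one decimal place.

Two edge vectors: Shot 11→Shot 12 = (1120, 514, -9.5), Shot 11→Shot 13 = (1299, 1224, -249.4).
Normal n = (Shot 11→Shot 12) × (Shot 11→Shot 13) = (-116563.6, 266987.5, 703194).
So ∂z/∂easting = −n_x/n_z = 0.165763075 and ∂z/∂northing = −n_y/n_z = −0.379678296.
Intercept c from Shot 11: 754.4 − 61481.36 + 1540329.79 = 1479602.83.
At (370874, 4056567): z = 61477.2 − 1540190.4 + 1479602.83 = 889.6 m.

889.6 m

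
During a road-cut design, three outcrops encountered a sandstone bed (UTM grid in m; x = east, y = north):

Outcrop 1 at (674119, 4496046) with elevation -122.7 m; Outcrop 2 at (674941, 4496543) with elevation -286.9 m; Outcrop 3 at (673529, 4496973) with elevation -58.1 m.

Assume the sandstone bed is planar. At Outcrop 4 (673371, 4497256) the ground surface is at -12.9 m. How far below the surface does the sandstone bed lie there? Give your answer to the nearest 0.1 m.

29.3 m

Two edge vectors: Outcrop 1→Outcrop 2 = (822, 497, -164.2), Outcrop 1→Outcrop 3 = (-590, 927, 64.6).
Normal n = (Outcrop 1→Outcrop 2) × (Outcrop 1→Outcrop 3) = (184319.6, 43776.8, 1055224).
So ∂z/∂x = −n_x/n_z = −0.174673434 and ∂z/∂y = −n_y/n_z = −0.041485789.
Intercept c from Outcrop 1: -122.7 + 117750.68 + 186522.01 = 304150.00.
At (673371, 4497256): z_contact = −117620.03 − 186572.21 + 304150.00 = -42.24 m.
Depth below ground = -12.9 − (-42.24) = 29.3 m.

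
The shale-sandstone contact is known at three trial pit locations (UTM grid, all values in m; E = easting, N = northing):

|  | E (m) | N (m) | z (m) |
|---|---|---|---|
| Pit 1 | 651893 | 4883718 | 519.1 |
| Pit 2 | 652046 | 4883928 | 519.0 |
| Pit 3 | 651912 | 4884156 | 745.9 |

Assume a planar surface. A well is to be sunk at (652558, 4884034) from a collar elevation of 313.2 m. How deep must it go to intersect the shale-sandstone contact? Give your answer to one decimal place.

Let the plane be z = a·E + b·N + c.
Pit 2−Pit 1: 153a + 210b = −0.1;  Pit 3−Pit 1: 19a + 438b = 226.8.
Solving gives a = −0.756407083, b = 0.550620399.
Then c = 519.1 − a·651893 − b·4883718 = −2195459.17.
At (652558, 4884034): z_contact = −493599.49 + 2689248.75 − 2195459.17 = 190.09 m.
Depth below ground = 313.2 − 190.09 = 123.1 m.

123.1 m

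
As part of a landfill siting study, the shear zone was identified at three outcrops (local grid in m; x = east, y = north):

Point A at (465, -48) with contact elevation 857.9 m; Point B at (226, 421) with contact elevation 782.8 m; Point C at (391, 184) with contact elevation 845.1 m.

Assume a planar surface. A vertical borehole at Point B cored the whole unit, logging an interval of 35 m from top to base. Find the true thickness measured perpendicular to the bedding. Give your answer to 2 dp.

30.49 m

Two edge vectors: Point A→Point B = (-239, 469, -75.1), Point A→Point C = (-74, 232, -12.8).
Normal n = (Point A→Point B) × (Point A→Point C) = (11420, 2498.2, -20742).
So ∂z/∂x = −n_x/n_z = 0.55057 and ∂z/∂y = −n_y/n_z = 0.12044.
|∇z| = √(a²+b²) = 0.56359, so dip δ = arctan(0.56359) = 29.41°.
True thickness = vertical thickness × cos δ = 35 × cos 29.41° = 30.49 m.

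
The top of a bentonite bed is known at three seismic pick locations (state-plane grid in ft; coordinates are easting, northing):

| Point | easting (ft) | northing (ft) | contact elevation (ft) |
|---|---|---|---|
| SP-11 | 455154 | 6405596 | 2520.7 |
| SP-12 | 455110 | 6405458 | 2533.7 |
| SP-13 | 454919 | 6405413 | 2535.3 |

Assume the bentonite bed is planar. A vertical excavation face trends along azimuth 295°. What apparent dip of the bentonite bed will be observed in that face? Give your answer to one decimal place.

3.2°

Let the plane be z = a·easting + b·northing + c.
SP-12−SP-11: −44a − 138b = 13;  SP-13−SP-11: −235a − 183b = 14.6.
Solving gives a = 0.01494, b = −0.09897.
Unit vector along 295° is (sin 295°, cos 295°) = (-0.9063, 0.4226).
Slope in that direction = a·(-0.9063) + b·(0.4226) = −0.05536.
Apparent dip = arctan|0.05536| = 3.2° (true dip is 5.7°, so apparent ≤ true as expected).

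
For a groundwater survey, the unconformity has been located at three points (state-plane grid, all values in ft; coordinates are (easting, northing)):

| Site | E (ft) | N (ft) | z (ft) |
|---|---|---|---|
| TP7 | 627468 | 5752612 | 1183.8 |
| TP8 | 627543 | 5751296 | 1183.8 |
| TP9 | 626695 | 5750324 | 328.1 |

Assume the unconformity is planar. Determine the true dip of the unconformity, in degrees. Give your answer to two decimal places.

Let the plane be z = a·E + b·N + c.
TP8−TP7: 75a − 1316b = 0;  TP9−TP7: −773a − 2288b = −855.7.
Solving gives a = 0.94720, b = 0.05398.
Gradient magnitude |∇z| = √(a² + b²) = √(0.89720 + 0.00291) = 0.94874.
True dip = arctan(0.94874) = 43.49°, dipping toward W (azimuth ≈ 267°).

43.49°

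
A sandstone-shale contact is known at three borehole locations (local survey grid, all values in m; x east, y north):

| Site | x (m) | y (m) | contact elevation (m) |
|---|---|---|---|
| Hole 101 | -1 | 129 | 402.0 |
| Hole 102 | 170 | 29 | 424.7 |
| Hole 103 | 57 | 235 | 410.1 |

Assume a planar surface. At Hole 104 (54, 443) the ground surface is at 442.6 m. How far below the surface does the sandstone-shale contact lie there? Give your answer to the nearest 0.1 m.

Two edge vectors: Hole 101→Hole 102 = (171, -100, 22.7), Hole 101→Hole 103 = (58, 106, 8.1).
Normal n = (Hole 101→Hole 102) × (Hole 101→Hole 103) = (-3216.2, -68.5, 23926).
So ∂z/∂x = −n_x/n_z = 0.13442 and ∂z/∂y = −n_y/n_z = 0.00286.
Intercept c from Hole 101: 402 + 0.13 − 0.37 = 401.77.
At (54, 443): z_contact = 7.26 + 1.27 + 401.77 = 410.29 m.
Depth below ground = 442.6 − 410.29 = 32.3 m.

32.3 m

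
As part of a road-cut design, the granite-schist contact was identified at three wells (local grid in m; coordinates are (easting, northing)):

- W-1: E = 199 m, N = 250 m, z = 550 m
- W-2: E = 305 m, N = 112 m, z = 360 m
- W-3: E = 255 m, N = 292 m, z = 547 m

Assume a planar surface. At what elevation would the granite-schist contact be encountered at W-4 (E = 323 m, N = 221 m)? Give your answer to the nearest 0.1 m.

Let the plane be z = a·E + b·N + c.
W-2−W-1: 106a − 138b = −190;  W-3−W-1: 56a + 42b = −3.
Solving gives a = −0.68916, b = 0.84745.
Then c = 550 − a·199 − b·250 = 475.28.
At (323, 221): z = −222.6 + 187.3 + 475.28 = 440.0 m.

440.0 m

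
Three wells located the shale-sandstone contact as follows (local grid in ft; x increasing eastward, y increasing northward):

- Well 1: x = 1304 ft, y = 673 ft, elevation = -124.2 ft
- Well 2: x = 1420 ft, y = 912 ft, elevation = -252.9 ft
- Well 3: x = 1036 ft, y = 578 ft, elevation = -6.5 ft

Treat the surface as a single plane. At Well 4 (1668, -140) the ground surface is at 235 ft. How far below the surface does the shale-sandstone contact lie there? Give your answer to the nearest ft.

149 ft

Two edge vectors: Well 1→Well 2 = (116, 239, -128.7), Well 1→Well 3 = (-268, -95, 117.7).
Normal n = (Well 1→Well 2) × (Well 1→Well 3) = (15903.8, 20838.4, 53032).
So ∂z/∂x = −n_x/n_z = −0.29989 and ∂z/∂y = −n_y/n_z = −0.39294.
Intercept c from Well 1: -124.2 + 391.06 + 264.45 = 531.31.
At (1668, -140): z_contact = −500.2 + 55.0 + 531.31 = 86.1 ft.
Depth below ground = 235 − 86.1 = 149 ft.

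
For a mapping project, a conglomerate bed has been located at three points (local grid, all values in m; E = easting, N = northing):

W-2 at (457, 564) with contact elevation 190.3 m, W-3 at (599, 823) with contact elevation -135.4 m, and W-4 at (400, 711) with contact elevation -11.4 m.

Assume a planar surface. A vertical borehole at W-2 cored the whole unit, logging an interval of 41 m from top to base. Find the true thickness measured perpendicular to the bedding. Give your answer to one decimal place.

Let the plane be z = a·E + b·N + c.
W-3−W-2: 142a + 259b = −325.7;  W-4−W-2: −57a + 147b = −201.7.
Solving gives a = 0.12241, b = −1.32464.
|∇z| = √(a²+b²) = 1.33029, so dip δ = arctan(1.33029) = 53.07°.
True thickness = vertical thickness × cos δ = 41 × cos 53.07° = 24.6 m.

24.6 m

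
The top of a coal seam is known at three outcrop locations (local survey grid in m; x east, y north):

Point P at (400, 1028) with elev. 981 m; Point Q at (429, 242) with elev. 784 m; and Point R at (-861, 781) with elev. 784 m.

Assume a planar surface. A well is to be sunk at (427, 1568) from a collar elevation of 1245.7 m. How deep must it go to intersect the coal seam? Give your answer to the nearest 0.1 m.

124.4 m

Let the plane be z = a·x + b·y + c.
Point Q−Point P: 29a − 786b = −197;  Point R−Point P: −1261a − 247b = −197.
Solving gives a = 0.106363, b = 0.254560.
Then c = 981 − a·400 − b·1028 = 676.77.
At (427, 1568): z_contact = 45.42 + 399.15 + 676.77 = 1121.33 m.
Depth below ground = 1245.7 − 1121.33 = 124.4 m.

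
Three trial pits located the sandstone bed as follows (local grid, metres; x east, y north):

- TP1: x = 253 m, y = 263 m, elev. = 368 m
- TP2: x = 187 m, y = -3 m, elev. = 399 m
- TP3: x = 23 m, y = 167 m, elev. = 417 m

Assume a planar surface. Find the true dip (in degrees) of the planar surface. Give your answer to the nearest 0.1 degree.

11.1°

Two edge vectors: TP1→TP2 = (-66, -266, 31), TP1→TP3 = (-230, -96, 49).
Normal n = (TP1→TP2) × (TP1→TP3) = (-10058, -3896, -54844).
So ∂z/∂x = −n_x/n_z = −0.18339 and ∂z/∂y = −n_y/n_z = −0.07104.
Gradient magnitude |∇z| = √(a² + b²) = √(0.03363 + 0.00505) = 0.19667.
True dip = arctan(0.19667) = 11.1°, dipping toward ENE (azimuth ≈ 069°).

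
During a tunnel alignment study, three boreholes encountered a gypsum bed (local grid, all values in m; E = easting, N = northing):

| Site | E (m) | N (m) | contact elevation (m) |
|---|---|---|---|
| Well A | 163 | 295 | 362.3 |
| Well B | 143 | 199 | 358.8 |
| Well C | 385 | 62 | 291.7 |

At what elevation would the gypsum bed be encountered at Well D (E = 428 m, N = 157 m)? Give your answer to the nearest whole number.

290 m

Two edge vectors: Well A→Well B = (-20, -96, -3.5), Well A→Well C = (222, -233, -70.6).
Normal n = (Well A→Well B) × (Well A→Well C) = (5962.1, -2189, 25972).
So ∂z/∂E = −n_x/n_z = −0.22956 and ∂z/∂N = −n_y/n_z = 0.08428.
Intercept c from Well A: 362.3 + 37.42 − 24.86 = 374.85.
At (428, 157): z = −98.3 + 13.2 + 374.85 = 289.8 m.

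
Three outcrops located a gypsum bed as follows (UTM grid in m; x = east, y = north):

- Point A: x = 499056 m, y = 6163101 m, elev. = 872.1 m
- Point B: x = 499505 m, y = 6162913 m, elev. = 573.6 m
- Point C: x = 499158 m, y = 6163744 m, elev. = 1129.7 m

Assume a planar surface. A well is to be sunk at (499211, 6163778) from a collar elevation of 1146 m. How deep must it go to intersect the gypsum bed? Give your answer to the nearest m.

25 m

Let the plane be z = a·x + b·y + c.
Point B−Point A: 449a − 188b = −298.5;  Point C−Point A: 102a + 643b = 257.6.
Solving gives a = −0.46610790, b = 0.47456144.
Then c = 872.1 − a·499056 − b·6163101 = −2691284.04.
At (499211, 6163778): z_contact = −232686.2 + 2925091.4 − 2691284.04 = 1121.1 m.
Depth below ground = 1146 − 1121.1 = 25 m.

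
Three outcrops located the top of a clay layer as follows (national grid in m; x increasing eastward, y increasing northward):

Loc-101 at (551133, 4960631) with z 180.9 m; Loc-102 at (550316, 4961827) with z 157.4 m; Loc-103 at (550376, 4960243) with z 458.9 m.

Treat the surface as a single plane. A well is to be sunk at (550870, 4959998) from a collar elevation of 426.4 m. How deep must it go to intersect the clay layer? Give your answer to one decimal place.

49.1 m

Let the plane be z = a·x + b·y + c.
Loc-102−Loc-101: −817a + 1196b = −23.5;  Loc-103−Loc-101: −757a − 388b = 278.
Solving gives a = −0.264543902, b = −0.200361511.
Then c = 180.9 − a·551133 − b·4960631 = 1139899.30.
At (550870, 4959998): z_contact = −145729.30 − 993792.70 + 1139899.30 = 377.30 m.
Depth below ground = 426.4 − 377.30 = 49.1 m.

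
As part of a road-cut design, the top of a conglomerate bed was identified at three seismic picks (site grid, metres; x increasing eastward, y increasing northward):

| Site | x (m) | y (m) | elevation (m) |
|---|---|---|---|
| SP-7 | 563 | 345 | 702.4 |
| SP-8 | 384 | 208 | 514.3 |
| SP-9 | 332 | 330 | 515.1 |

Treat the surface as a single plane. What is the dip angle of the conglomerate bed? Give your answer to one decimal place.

Two edge vectors: SP-7→SP-8 = (-179, -137, -188.1), SP-7→SP-9 = (-231, -15, -187.3).
Normal n = (SP-7→SP-8) × (SP-7→SP-9) = (22838.6, 9924.4, -28962).
So ∂z/∂x = −n_x/n_z = 0.78857 and ∂z/∂y = −n_y/n_z = 0.34267.
Gradient magnitude |∇z| = √(a² + b²) = √(0.62184 + 0.11742) = 0.85981.
True dip = arctan(0.85981) = 40.7°, dipping toward WSW (azimuth ≈ 247°).

40.7°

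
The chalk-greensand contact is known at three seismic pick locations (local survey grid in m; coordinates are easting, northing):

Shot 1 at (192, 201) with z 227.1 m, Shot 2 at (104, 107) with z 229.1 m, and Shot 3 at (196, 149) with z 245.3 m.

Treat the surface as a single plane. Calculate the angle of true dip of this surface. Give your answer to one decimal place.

24.7°

Let the plane be z = a·easting + b·northing + c.
Shot 2−Shot 1: −88a − 94b = 2;  Shot 3−Shot 1: 4a − 52b = 18.2.
Solving gives a = 0.32447, b = −0.32504.
Gradient magnitude |∇z| = √(a² + b²) = √(0.10528 + 0.10565) = 0.45928.
True dip = arctan(0.45928) = 24.7°, dipping toward NW (azimuth ≈ 315°).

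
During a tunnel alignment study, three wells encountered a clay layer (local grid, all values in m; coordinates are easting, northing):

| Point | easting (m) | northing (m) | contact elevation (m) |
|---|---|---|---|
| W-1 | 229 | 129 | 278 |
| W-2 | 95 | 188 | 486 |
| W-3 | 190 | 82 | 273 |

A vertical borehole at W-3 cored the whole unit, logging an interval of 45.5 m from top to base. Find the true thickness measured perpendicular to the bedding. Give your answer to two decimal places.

Let the plane be z = a·easting + b·northing + c.
W-2−W-1: −134a + 59b = 208;  W-3−W-1: −39a − 47b = −5.
Solving gives a = −1.10257, b = 1.02128.
|∇z| = √(a²+b²) = 1.50289, so dip δ = arctan(1.50289) = 56.36°.
True thickness = vertical thickness × cos δ = 45.5 × cos 56.36° = 25.21 m.

25.21 m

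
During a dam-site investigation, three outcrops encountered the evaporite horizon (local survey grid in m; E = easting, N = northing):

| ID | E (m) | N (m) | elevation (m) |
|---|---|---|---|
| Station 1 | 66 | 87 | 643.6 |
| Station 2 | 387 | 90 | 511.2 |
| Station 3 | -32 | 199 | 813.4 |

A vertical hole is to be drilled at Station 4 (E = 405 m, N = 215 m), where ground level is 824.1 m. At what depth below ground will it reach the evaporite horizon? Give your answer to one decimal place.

177.3 m

Two edge vectors: Station 1→Station 2 = (321, 3, -132.4), Station 1→Station 3 = (-98, 112, 169.8).
Normal n = (Station 1→Station 2) × (Station 1→Station 3) = (15338.2, -41530.6, 36246).
So ∂z/∂E = −n_x/n_z = −0.42317 and ∂z/∂N = −n_y/n_z = 1.14580.
Intercept c from Station 1: 643.6 + 27.93 − 99.68 = 571.84.
At (405, 215): z_contact = −171.38 + 246.35 + 571.84 = 646.81 m.
Depth below ground = 824.1 − 646.81 = 177.3 m.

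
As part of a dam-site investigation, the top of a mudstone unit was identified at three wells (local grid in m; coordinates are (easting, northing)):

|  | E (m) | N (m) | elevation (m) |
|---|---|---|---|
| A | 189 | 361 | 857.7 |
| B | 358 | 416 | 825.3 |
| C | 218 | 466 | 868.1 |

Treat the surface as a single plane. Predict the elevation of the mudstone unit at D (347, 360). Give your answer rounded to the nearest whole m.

Two edge vectors: A→B = (169, 55, -32.4), A→C = (29, 105, 10.4).
Normal n = (A→B) × (A→C) = (3974, -2697.2, 16150).
So ∂z/∂E = −n_x/n_z = −0.24607 and ∂z/∂N = −n_y/n_z = 0.16701.
Intercept c from A: 857.7 + 46.51 − 60.29 = 843.92.
At (347, 360): z = −85.4 + 60.1 + 843.92 = 818.7 m.

819 m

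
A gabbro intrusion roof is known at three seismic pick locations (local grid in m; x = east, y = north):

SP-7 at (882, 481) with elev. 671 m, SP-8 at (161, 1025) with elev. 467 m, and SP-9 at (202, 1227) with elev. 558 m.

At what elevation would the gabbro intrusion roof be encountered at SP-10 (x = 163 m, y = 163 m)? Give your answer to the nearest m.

174 m

Two edge vectors: SP-7→SP-8 = (-721, 544, -204), SP-7→SP-9 = (-680, 746, -113).
Normal n = (SP-7→SP-8) × (SP-7→SP-9) = (90712, 57247, -167946).
So ∂z/∂x = −n_x/n_z = 0.54013 and ∂z/∂y = −n_y/n_z = 0.34087.
Intercept c from SP-7: 671 − 476.39 − 163.96 = 30.65.
At (163, 163): z = 88.0 + 55.6 + 30.65 = 174.3 m.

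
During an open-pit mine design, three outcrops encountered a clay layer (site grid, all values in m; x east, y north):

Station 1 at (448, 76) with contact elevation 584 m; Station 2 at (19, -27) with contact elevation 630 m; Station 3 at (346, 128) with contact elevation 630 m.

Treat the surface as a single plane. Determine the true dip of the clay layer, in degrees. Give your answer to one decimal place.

26.9°

Two edge vectors: Station 1→Station 2 = (-429, -103, 46), Station 1→Station 3 = (-102, 52, 46).
Normal n = (Station 1→Station 2) × (Station 1→Station 3) = (-7130, 15042, -32814).
So ∂z/∂x = −n_x/n_z = −0.21729 and ∂z/∂y = −n_y/n_z = 0.45840.
Gradient magnitude |∇z| = √(a² + b²) = √(0.04721 + 0.21013) = 0.50729.
True dip = arctan(0.50729) = 26.9°, dipping toward SSE (azimuth ≈ 155°).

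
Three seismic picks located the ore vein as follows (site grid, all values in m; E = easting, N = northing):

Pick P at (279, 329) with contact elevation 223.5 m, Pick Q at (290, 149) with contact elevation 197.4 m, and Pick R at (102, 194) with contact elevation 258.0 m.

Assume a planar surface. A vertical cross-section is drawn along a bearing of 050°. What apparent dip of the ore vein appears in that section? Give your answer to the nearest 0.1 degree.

Let the plane be z = a·E + b·N + c.
Pick Q−Pick P: 11a − 180b = −26.1;  Pick R−Pick P: −177a − 135b = 34.5.
Solving gives a = −0.29190, b = 0.12716.
Unit vector along 050° is (sin 50°, cos 50°) = (0.7660, 0.6428).
Slope in that direction = a·(0.7660) + b·(0.6428) = −0.14187.
Apparent dip = arctan|0.14187| = 8.1° (true dip is 17.7°, so apparent ≤ true as expected).

8.1°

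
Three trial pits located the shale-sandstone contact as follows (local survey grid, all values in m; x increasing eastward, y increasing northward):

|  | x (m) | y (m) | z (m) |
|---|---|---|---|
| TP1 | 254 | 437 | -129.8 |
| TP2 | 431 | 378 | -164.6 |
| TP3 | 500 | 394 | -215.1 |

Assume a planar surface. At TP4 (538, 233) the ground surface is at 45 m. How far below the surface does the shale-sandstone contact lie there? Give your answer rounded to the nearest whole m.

127 m

Two edge vectors: TP1→TP2 = (177, -59, -34.8), TP1→TP3 = (246, -43, -85.3).
Normal n = (TP1→TP2) × (TP1→TP3) = (3536.3, 6537.3, 6903).
So ∂z/∂x = −n_x/n_z = −0.51228 and ∂z/∂y = −n_y/n_z = −0.94702.
Intercept c from TP1: -129.8 + 130.12 + 413.85 = 414.17.
At (538, 233): z_contact = −275.6 − 220.7 + 414.17 = -82.1 m.
Depth below ground = 45 − (-82.1) = 127 m.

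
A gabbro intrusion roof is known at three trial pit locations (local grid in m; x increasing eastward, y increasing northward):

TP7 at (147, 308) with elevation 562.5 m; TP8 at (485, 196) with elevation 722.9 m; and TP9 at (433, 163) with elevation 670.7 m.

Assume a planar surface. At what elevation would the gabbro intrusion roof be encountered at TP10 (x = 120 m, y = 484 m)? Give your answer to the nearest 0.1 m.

Let the plane be z = a·x + b·y + c.
TP8−TP7: 338a − 112b = 160.4;  TP9−TP7: 286a − 145b = 108.2.
Solving gives a = 0.65612, b = 0.54793.
Then c = 562.5 − a·147 − b·308 = 297.29.
At (120, 484): z = 78.7 + 265.2 + 297.29 = 641.2 m.

641.2 m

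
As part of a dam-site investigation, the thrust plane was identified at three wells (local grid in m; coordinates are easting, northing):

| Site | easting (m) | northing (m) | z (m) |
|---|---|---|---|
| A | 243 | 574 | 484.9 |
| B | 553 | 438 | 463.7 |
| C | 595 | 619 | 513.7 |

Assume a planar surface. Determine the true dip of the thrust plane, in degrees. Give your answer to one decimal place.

15.1°

Let the plane be z = a·easting + b·northing + c.
B−A: 310a − 136b = −21.2;  C−A: 352a + 45b = 28.8.
Solving gives a = 0.04792, b = 0.26512.
Gradient magnitude |∇z| = √(a² + b²) = √(0.00230 + 0.07029) = 0.26942.
True dip = arctan(0.26942) = 15.1°, dipping toward S (azimuth ≈ 190°).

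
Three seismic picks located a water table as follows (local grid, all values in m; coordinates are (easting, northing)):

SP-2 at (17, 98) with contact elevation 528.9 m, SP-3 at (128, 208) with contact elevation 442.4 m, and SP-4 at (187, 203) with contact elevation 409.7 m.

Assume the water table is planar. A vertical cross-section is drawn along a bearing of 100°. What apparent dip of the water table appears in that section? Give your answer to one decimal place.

Two edge vectors: SP-2→SP-3 = (111, 110, -86.5), SP-2→SP-4 = (170, 105, -119.2).
Normal n = (SP-2→SP-3) × (SP-2→SP-4) = (-4029.5, -1473.8, -7045).
So ∂z/∂E = −n_x/n_z = −0.57197 and ∂z/∂N = −n_y/n_z = −0.20920.
Unit vector along 100° is (sin 100°, cos 100°) = (0.9848, -0.1736).
Slope in that direction = a·(0.9848) + b·(-0.1736) = −0.52695.
Apparent dip = arctan|0.52695| = 27.8° (true dip is 31.3°, so apparent ≤ true as expected).

27.8°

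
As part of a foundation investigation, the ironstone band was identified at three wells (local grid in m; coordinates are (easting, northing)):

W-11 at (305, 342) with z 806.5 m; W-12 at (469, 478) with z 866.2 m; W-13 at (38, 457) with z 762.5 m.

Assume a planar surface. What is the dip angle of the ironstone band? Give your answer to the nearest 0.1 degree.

15.7°

Two edge vectors: W-11→W-12 = (164, 136, 59.7), W-11→W-13 = (-267, 115, -44).
Normal n = (W-11→W-12) × (W-11→W-13) = (-12849.5, -8723.9, 55172).
So ∂z/∂E = −n_x/n_z = 0.23290 and ∂z/∂N = −n_y/n_z = 0.15812.
Gradient magnitude |∇z| = √(a² + b²) = √(0.05424 + 0.02500) = 0.28150.
True dip = arctan(0.28150) = 15.7°, dipping toward SW (azimuth ≈ 236°).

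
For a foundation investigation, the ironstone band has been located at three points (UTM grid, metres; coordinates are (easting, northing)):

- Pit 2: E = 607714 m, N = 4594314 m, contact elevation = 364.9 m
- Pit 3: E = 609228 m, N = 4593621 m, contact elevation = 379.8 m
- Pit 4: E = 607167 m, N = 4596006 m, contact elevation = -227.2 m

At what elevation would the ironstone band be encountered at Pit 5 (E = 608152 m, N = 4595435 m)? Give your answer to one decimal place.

Let the plane be z = a·E + b·N + c.
Pit 3−Pit 2: 1514a − 693b = 14.9;  Pit 4−Pit 2: −547a + 1692b = −592.1.
Solving gives a = −0.176446211, b = −0.406983497.
Then c = 364.9 − a·607714 − b·4594314 = 1977403.71.
At (608152, 4595435): z = −107306.1 − 1870266.2 + 1977403.71 = -168.6 m.

-168.6 m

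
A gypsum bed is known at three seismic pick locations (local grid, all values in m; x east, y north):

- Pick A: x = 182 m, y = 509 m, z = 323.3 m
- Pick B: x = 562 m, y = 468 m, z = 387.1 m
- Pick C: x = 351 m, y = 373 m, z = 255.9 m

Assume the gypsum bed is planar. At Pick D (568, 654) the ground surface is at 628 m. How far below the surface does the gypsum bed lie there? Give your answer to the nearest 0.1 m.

88.1 m

Let the plane be z = a·x + b·y + c.
Pick B−Pick A: 380a − 41b = 63.8;  Pick C−Pick A: 169a − 136b = −67.4.
Solving gives a = 0.25564, b = 0.81326.
Then c = 323.3 − a·182 − b·509 = −137.18.
At (568, 654): z_contact = 145.20 + 531.87 − 137.18 = 539.90 m.
Depth below ground = 628 − 539.90 = 88.1 m.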